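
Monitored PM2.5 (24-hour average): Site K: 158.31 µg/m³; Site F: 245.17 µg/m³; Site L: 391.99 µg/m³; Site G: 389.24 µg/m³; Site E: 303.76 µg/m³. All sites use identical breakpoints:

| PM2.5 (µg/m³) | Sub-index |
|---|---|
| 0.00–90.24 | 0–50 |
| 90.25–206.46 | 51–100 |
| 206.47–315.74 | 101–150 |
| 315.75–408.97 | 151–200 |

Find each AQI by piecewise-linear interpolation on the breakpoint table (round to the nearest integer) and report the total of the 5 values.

Site K: row 90.25–206.46 (AQI 51–100). (100−51)·(158.31−90.25)/(206.46−90.25) + 51 = 49·68.06/116.21 + 51 ≈ 79.70 → 80.
Site F: row 206.47–315.74 (AQI 101–150). (150−101)·(245.17−206.47)/(315.74−206.47) + 101 = 49·38.70/109.27 + 101 ≈ 118.35 → 118.
Site L: 391.99 ∈ [315.75, 408.97] ↔ index [151, 200].
151 + (391.99−315.75)·(200−151)/(408.97−315.75) = 151 + 76.24·49/93.22 ≈ 191.07, so AQI = 191.
Site G: 389.24 lies in 315.75–408.97, so I_lo=151, I_hi=200, C_lo=315.75, C_hi=408.97.
(200−151)/(408.97−315.75) × (389.24−315.75) + 151 = 49/93.22 × 73.49 + 151 ≈ 189.63 → 190.
Site E: 303.76 lies in 206.47–315.74, so I_lo=101, I_hi=150, C_lo=206.47, C_hi=315.74.
(150−101)/(315.74−206.47) × (303.76−206.47) + 101 = 49/109.27 × 97.29 + 101 ≈ 144.63 → 145.
AQIs: Site K=80, Site F=118, Site L=191, Site G=190, Site E=145. Sum = 80 + 118 + 191 + 190 + 145 = 724.

724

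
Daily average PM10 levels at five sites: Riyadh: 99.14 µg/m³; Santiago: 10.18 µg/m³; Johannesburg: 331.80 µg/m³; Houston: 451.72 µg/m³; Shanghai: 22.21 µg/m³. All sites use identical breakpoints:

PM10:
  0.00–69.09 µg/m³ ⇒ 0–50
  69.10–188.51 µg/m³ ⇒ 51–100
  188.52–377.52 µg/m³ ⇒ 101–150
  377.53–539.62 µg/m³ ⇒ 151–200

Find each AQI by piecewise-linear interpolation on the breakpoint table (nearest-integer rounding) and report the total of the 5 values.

Riyadh 99.14: bracket 69.10–188.51 → index 51–100; slope 49/119.41, offset 30.04.
AQI = 51 + 49/119.41·30.04 ≈ 63.33 ⇒ 63.
Santiago: 10.18 lies in 0.00–69.09, so I_lo=0, I_hi=50, C_lo=0.00, C_hi=69.09.
(50−0)/(69.09−0.00) × (10.18−0.00) + 0 = 50/69.09 × 10.18 + 0 ≈ 7.37 → 7.
Johannesburg: 331.80 ∈ [188.52, 377.52] ↔ index [101, 150].
101 + (331.80−188.52)·(150−101)/(377.52−188.52) = 101 + 143.28·49/189.00 ≈ 138.15, so AQI = 138.
Houston: 451.72 ∈ [377.53, 539.62] ↔ index [151, 200].
151 + (451.72−377.53)·(200−151)/(539.62−377.53) = 151 + 74.19·49/162.09 ≈ 173.43, so AQI = 173.
Shanghai 22.21: bracket 0.00–69.09 → index 0–50; slope 50/69.09, offset 22.21.
AQI = 0 + 50/69.09·22.21 ≈ 16.07 ⇒ 16.
AQIs: Riyadh=63, Santiago=7, Johannesburg=138, Houston=173, Shanghai=16. Sum = 63 + 7 + 138 + 173 + 16 = 397.

397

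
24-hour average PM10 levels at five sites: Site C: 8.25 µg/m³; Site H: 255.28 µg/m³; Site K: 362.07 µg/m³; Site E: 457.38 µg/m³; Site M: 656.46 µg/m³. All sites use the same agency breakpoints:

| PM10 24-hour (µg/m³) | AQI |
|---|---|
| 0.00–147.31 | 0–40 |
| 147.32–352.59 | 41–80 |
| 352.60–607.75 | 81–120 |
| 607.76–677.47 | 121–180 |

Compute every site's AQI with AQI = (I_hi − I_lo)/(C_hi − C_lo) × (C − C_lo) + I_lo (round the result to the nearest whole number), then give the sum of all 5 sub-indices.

Site C: 8.25 lies in 0.00–147.31, so I_lo=0, I_hi=40, C_lo=0.00, C_hi=147.31.
(40−0)/(147.31−0.00) × (8.25−0.00) + 0 = 40/147.31 × 8.25 + 0 ≈ 2.24 → 2.
Site H: row 147.32–352.59 (AQI 41–80). (80−41)·(255.28−147.32)/(352.59−147.32) + 41 = 39·107.96/205.27 + 41 ≈ 61.51 → 62.
Site K: 362.07 lies in 352.60–607.75, so I_lo=81, I_hi=120, C_lo=352.60, C_hi=607.75.
(120−81)/(607.75−352.60) × (362.07−352.60) + 81 = 39/255.15 × 9.47 + 81 ≈ 82.45 → 82.
Site E 457.38: bracket 352.60–607.75 → index 81–120; slope 39/255.15, offset 104.78.
AQI = 81 + 39/255.15·104.78 ≈ 97.02 ⇒ 97.
Site M: row 607.76–677.47 (AQI 121–180). (180−121)·(656.46−607.76)/(677.47−607.76) + 121 = 59·48.70/69.71 + 121 ≈ 162.22 → 162.
AQIs: Site C=2, Site H=62, Site K=82, Site E=97, Site M=162. Sum = 2 + 62 + 82 + 97 + 162 = 405.

405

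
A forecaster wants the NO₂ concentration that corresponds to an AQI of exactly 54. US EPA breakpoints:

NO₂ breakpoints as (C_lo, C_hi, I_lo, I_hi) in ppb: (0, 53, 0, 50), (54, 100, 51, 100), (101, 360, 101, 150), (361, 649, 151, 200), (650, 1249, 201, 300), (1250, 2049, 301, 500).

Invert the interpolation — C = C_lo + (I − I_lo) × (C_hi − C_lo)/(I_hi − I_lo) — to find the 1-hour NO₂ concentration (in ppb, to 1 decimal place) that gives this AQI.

56.8

AQI 54 lies in the 51–100 band, which corresponds to 54–100 ppb.
C = 54 + (54−51)×(100−54)/(100−51) = 54 + 3×46/49 ≈ 56.816 ppb → 56.8 ppb to 1 dp.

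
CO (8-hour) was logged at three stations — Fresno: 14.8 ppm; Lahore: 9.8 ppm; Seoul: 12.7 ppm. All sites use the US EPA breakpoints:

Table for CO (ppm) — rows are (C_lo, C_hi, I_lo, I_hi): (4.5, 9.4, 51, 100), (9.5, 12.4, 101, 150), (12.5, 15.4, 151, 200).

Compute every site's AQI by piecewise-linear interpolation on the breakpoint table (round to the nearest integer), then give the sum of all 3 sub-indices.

Fresno: 14.8 lies in 12.5–15.4, so I_lo=151, I_hi=200, C_lo=12.5, C_hi=15.4.
(200−151)/(15.4−12.5) × (14.8−12.5) + 151 = 49/2.9 × 2.3 + 151 ≈ 189.86 → 190.
Lahore: 9.8 lies in 9.5–12.4, so I_lo=101, I_hi=150, C_lo=9.5, C_hi=12.4.
(150−101)/(12.4−9.5) × (9.8−9.5) + 101 = 49/2.9 × 0.3 + 101 ≈ 106.07 → 106.
Seoul: 12.7 lies in 12.5–15.4, so I_lo=151, I_hi=200, C_lo=12.5, C_hi=15.4.
(200−151)/(15.4−12.5) × (12.7−12.5) + 151 = 49/2.9 × 0.2 + 151 ≈ 154.38 → 154.
AQIs: Fresno=190, Lahore=106, Seoul=154. Sum = 190 + 106 + 154 = 450.

450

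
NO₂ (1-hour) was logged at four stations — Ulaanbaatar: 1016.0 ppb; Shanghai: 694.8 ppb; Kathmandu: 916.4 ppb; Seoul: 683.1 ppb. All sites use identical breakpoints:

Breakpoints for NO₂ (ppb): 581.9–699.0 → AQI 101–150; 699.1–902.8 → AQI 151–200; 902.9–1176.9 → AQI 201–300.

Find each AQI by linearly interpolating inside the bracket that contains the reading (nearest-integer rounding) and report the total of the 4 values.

739

Ulaanbaatar: row 902.9–1176.9 (AQI 201–300). (300−201)·(1016.0−902.9)/(1176.9−902.9) + 201 = 99·113.1/274.0 + 201 ≈ 241.86 → 242.
Shanghai 694.8: bracket 581.9–699.0 → index 101–150; slope 49/117.1, offset 112.9.
AQI = 101 + 49/117.1·112.9 ≈ 148.24 ⇒ 148.
Kathmandu: row 902.9–1176.9 (AQI 201–300). (300−201)·(916.4−902.9)/(1176.9−902.9) + 201 = 99·13.5/274.0 + 201 ≈ 205.88 → 206.
Seoul: 683.1 lies in 581.9–699.0, so I_lo=101, I_hi=150, C_lo=581.9, C_hi=699.0.
(150−101)/(699.0−581.9) × (683.1−581.9) + 101 = 49/117.1 × 101.2 + 101 ≈ 143.35 → 143.
AQIs: Ulaanbaatar=242, Shanghai=148, Kathmandu=206, Seoul=143. Sum = 242 + 148 + 206 + 143 = 739.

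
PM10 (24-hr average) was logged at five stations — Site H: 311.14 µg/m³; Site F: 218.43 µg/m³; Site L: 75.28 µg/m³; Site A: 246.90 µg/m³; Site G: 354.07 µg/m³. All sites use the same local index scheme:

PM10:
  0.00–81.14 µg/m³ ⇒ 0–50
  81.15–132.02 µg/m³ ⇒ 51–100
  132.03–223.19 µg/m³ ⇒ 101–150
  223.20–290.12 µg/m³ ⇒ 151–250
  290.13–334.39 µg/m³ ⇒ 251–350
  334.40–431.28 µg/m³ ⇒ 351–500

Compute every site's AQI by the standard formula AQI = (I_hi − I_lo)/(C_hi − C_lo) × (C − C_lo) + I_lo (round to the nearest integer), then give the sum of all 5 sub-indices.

Site H 311.14: bracket 290.13–334.39 → index 251–350; slope 99/44.26, offset 21.01.
AQI = 251 + 99/44.26·21.01 ≈ 297.99 ⇒ 298.
Site F: 218.43 lies in 132.03–223.19, so I_lo=101, I_hi=150, C_lo=132.03, C_hi=223.19.
(150−101)/(223.19−132.03) × (218.43−132.03) + 101 = 49/91.16 × 86.40 + 101 ≈ 147.44 → 147.
Site L: row 0.00–81.14 (AQI 0–50). (50−0)·(75.28−0.00)/(81.14−0.00) + 0 = 50·75.28/81.14 + 0 ≈ 46.39 → 46.
Site A: row 223.20–290.12 (AQI 151–250). (250−151)·(246.90−223.20)/(290.12−223.20) + 151 = 99·23.70/66.92 + 151 ≈ 186.06 → 186.
Site G: 354.07 lies in 334.40–431.28, so I_lo=351, I_hi=500, C_lo=334.40, C_hi=431.28.
(500−351)/(431.28−334.40) × (354.07−334.40) + 351 = 149/96.88 × 19.67 + 351 ≈ 381.25 → 381.
AQIs: Site H=298, Site F=147, Site L=46, Site A=186, Site G=381. Sum = 298 + 147 + 46 + 186 + 381 = 1058.

1058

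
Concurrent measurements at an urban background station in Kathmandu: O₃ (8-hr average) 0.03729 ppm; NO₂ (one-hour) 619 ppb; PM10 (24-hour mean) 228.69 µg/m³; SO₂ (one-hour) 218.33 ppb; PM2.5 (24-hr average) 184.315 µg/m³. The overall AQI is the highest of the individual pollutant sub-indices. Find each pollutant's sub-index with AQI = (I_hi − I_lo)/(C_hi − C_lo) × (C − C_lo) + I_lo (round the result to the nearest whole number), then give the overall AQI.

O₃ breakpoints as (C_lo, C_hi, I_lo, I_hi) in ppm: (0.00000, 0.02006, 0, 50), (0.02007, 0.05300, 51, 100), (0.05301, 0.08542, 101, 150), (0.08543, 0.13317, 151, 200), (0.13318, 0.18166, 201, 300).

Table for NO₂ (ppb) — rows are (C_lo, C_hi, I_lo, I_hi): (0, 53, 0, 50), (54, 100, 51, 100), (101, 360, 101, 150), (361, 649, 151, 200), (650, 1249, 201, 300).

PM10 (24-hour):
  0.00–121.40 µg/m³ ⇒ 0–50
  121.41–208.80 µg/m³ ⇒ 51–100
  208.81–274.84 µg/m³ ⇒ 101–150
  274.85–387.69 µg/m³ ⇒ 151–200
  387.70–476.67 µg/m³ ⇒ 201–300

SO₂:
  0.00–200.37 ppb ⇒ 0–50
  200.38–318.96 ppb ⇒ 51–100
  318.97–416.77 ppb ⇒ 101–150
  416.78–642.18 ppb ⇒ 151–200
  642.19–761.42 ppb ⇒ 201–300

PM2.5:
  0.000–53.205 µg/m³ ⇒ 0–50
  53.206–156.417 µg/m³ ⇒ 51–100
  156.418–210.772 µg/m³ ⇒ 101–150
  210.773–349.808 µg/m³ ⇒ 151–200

195

O₃: 0.03729 lies in 0.02007–0.05300, so I_lo=51, I_hi=100, C_lo=0.02007, C_hi=0.05300.
(100−51)/(0.05300−0.02007) × (0.03729−0.02007) + 51 = 49/0.03293 × 0.01722 + 51 ≈ 76.62 → 77.
NO₂: row 361–649 (AQI 151–200). (200−151)·(619−361)/(649−361) + 151 = 49·258/288 + 151 ≈ 194.90 → 195.
PM10 228.69: bracket 208.81–274.84 → index 101–150; slope 49/66.03, offset 19.88.
AQI = 101 + 49/66.03·19.88 ≈ 115.75 ⇒ 116.
SO₂: 218.33 lies in 200.38–318.96, so I_lo=51, I_hi=100, C_lo=200.38, C_hi=318.96.
(100−51)/(318.96−200.38) × (218.33−200.38) + 51 = 49/118.58 × 17.95 + 51 ≈ 58.42 → 58.
PM2.5: 184.315 ∈ [156.418, 210.772] ↔ index [101, 150].
101 + (184.315−156.418)·(150−101)/(210.772−156.418) = 101 + 27.897·49/54.354 ≈ 126.15, so AQI = 126.
Sub-indices: O₃→77, NO₂→195, PM10→116, SO₂→58, PM2.5→126. Overall AQI = max = 195; dominant pollutant is NO₂.
AQI 195: Unhealthy.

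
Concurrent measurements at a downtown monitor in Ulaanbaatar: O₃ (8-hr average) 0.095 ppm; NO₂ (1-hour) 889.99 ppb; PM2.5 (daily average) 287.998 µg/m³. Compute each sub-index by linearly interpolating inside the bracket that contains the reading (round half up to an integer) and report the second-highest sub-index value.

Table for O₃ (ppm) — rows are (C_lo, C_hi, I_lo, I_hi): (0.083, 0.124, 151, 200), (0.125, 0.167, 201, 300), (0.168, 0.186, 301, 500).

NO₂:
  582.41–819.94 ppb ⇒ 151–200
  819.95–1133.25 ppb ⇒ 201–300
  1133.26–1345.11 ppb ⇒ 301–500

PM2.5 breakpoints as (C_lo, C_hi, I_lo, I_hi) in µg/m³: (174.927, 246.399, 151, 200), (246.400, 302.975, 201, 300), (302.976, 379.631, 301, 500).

223

O₃ 0.095: bracket 0.083–0.124 → index 151–200; slope 49/0.041, offset 0.012.
AQI = 151 + 49/0.041·0.012 ≈ 165.34 ⇒ 165.
NO₂: 889.99 ∈ [819.95, 1133.25] ↔ index [201, 300].
201 + (889.99−819.95)·(300−201)/(1133.25−819.95) = 201 + 70.04·99/313.30 ≈ 223.13, so AQI = 223.
PM2.5: 287.998 ∈ [246.400, 302.975] ↔ index [201, 300].
201 + (287.998−246.400)·(300−201)/(302.975−246.400) = 201 + 41.598·99/56.575 ≈ 273.79, so AQI = 274.
Sub-indices: O₃→165, NO₂→223, PM2.5→274. Ranked high→low: 274, 223, 165. Second-highest sub-index = 223.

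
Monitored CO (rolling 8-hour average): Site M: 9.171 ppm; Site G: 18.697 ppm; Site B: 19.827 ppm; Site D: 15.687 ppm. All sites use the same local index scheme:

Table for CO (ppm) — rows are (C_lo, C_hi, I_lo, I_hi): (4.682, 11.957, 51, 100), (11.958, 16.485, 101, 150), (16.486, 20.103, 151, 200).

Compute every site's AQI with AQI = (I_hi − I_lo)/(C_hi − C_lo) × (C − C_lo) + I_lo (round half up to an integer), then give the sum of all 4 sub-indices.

Site M 9.171: bracket 4.682–11.957 → index 51–100; slope 49/7.275, offset 4.489.
AQI = 51 + 49/7.275·4.489 ≈ 81.24 ⇒ 81.
Site G: 18.697 ∈ [16.486, 20.103] ↔ index [151, 200].
151 + (18.697−16.486)·(200−151)/(20.103−16.486) = 151 + 2.211·49/3.617 ≈ 180.95, so AQI = 181.
Site B: 19.827 ∈ [16.486, 20.103] ↔ index [151, 200].
151 + (19.827−16.486)·(200−151)/(20.103−16.486) = 151 + 3.341·49/3.617 ≈ 196.26, so AQI = 196.
Site D: row 11.958–16.485 (AQI 101–150). (150−101)·(15.687−11.958)/(16.485−11.958) + 101 = 49·3.729/4.527 + 101 ≈ 141.36 → 141.
AQIs: Site M=81, Site G=181, Site B=196, Site D=141. Sum = 81 + 181 + 196 + 141 = 599.

599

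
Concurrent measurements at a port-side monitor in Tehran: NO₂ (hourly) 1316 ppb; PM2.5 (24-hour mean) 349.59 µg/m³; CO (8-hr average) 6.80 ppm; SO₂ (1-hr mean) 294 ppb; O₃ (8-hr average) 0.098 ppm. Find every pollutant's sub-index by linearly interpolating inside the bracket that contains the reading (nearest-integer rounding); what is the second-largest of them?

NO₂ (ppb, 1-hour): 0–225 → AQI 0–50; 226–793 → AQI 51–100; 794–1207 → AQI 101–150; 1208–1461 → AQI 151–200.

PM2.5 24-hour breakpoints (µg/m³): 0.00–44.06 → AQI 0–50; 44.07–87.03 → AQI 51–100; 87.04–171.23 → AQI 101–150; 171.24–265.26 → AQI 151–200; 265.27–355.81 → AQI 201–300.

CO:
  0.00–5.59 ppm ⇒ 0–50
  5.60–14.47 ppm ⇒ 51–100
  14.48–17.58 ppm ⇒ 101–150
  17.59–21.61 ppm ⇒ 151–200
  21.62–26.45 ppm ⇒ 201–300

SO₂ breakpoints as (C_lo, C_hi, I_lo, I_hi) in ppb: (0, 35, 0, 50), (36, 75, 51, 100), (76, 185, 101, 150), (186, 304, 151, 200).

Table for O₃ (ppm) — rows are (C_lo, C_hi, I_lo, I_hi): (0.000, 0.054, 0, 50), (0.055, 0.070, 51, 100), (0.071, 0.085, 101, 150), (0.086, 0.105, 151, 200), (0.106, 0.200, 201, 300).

NO₂: row 1208–1461 (AQI 151–200). (200−151)·(1316−1208)/(1461−1208) + 151 = 49·108/253 + 151 ≈ 171.92 → 172.
PM2.5: 349.59 ∈ [265.27, 355.81] ↔ index [201, 300].
201 + (349.59−265.27)·(300−201)/(355.81−265.27) = 201 + 84.32·99/90.54 ≈ 293.20, so AQI = 293.
CO: 6.80 ∈ [5.60, 14.47] ↔ index [51, 100].
51 + (6.80−5.60)·(100−51)/(14.47−5.60) = 51 + 1.20·49/8.87 ≈ 57.63, so AQI = 58.
SO₂: 294 ∈ [186, 304] ↔ index [151, 200].
151 + (294−186)·(200−151)/(304−186) = 151 + 108·49/118 ≈ 195.85, so AQI = 196.
O₃: row 0.086–0.105 (AQI 151–200). (200−151)·(0.098−0.086)/(0.105−0.086) + 151 = 49·0.012/0.019 + 151 ≈ 181.95 → 182.
Sub-indices: NO₂→172, PM2.5→293, CO→58, SO₂→196, O₃→182. Ranked high→low: 293, 196, 182, 172, 58. Second-highest sub-index = 196.

196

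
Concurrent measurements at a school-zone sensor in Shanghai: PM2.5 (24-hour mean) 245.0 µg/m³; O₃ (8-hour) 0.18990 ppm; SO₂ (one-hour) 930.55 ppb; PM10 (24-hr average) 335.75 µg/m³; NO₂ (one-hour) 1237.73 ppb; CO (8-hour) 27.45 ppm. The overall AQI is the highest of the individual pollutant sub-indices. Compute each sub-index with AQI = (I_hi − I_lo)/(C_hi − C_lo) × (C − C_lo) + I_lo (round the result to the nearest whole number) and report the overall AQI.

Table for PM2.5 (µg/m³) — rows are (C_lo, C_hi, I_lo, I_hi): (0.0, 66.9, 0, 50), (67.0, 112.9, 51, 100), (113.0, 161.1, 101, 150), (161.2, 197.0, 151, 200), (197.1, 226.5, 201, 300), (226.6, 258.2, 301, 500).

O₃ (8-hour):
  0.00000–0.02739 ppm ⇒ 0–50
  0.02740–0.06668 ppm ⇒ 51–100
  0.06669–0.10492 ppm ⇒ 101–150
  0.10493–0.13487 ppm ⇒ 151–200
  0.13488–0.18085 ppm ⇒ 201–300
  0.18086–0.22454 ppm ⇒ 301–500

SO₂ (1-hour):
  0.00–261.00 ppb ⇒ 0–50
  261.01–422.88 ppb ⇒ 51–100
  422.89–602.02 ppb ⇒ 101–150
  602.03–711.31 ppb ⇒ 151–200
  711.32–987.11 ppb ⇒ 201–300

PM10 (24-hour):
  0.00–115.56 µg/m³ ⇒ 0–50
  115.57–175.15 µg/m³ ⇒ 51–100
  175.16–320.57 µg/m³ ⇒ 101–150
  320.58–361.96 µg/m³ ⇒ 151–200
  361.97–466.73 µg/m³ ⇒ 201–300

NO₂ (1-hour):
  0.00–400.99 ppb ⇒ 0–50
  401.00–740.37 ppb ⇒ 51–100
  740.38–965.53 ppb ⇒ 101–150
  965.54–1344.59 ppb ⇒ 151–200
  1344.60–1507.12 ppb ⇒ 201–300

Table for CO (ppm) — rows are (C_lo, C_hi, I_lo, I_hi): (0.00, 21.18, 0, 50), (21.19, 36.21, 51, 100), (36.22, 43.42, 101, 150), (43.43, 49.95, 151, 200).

417

PM2.5: 245.0 lies in 226.6–258.2, so I_lo=301, I_hi=500, C_lo=226.6, C_hi=258.2.
(500−301)/(258.2−226.6) × (245.0−226.6) + 301 = 199/31.6 × 18.4 + 301 ≈ 416.87 → 417.
O₃ 0.18990: bracket 0.18086–0.22454 → index 301–500; slope 199/0.04368, offset 0.00904.
AQI = 301 + 199/0.04368·0.00904 ≈ 342.18 ⇒ 342.
SO₂ 930.55: bracket 711.32–987.11 → index 201–300; slope 99/275.79, offset 219.23.
AQI = 201 + 99/275.79·219.23 ≈ 279.70 ⇒ 280.
PM10: 335.75 lies in 320.58–361.96, so I_lo=151, I_hi=200, C_lo=320.58, C_hi=361.96.
(200−151)/(361.96−320.58) × (335.75−320.58) + 151 = 49/41.38 × 15.17 + 151 ≈ 168.96 → 169.
NO₂: row 965.54–1344.59 (AQI 151–200). (200−151)·(1237.73−965.54)/(1344.59−965.54) + 151 = 49·272.19/379.05 + 151 ≈ 186.19 → 186.
CO: 27.45 ∈ [21.19, 36.21] ↔ index [51, 100].
51 + (27.45−21.19)·(100−51)/(36.21−21.19) = 51 + 6.26·49/15.02 ≈ 71.42, so AQI = 71.
Sub-indices: PM2.5→417, O₃→342, SO₂→280, PM10→169, NO₂→186, CO→71. Overall AQI = max = 417; dominant pollutant is PM2.5.
AQI 417: Hazardous.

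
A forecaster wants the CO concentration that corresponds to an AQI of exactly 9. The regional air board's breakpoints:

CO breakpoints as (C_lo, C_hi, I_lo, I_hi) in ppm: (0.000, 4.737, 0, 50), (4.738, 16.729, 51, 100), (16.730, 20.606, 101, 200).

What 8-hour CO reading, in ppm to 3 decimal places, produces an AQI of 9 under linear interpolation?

AQI 9 lies in the 0–50 band, which corresponds to 0.000–4.737 ppm.
C = 0.000 + (9−0)×(4.737−0.000)/(50−0) = 0.000 + 9×4.737/50 ≈ 0.85266 ppm → 0.853 ppm to 3 dp.

0.853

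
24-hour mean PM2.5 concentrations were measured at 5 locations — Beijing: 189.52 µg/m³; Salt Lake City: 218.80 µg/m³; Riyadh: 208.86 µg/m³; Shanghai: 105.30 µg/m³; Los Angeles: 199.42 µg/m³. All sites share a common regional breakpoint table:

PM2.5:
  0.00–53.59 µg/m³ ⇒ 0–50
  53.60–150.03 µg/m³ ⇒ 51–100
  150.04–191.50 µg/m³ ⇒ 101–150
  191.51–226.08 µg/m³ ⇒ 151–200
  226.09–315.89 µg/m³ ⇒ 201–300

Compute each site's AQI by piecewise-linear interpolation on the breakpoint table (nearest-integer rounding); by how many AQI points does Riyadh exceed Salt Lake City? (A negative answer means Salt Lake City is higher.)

Beijing: 189.52 lies in 150.04–191.50, so I_lo=101, I_hi=150, C_lo=150.04, C_hi=191.50.
(150−101)/(191.50−150.04) × (189.52−150.04) + 101 = 49/41.46 × 39.48 + 101 ≈ 147.66 → 148.
Salt Lake City 218.80: bracket 191.51–226.08 → index 151–200; slope 49/34.57, offset 27.29.
AQI = 151 + 49/34.57·27.29 ≈ 189.68 ⇒ 190.
Riyadh: 208.86 ∈ [191.51, 226.08] ↔ index [151, 200].
151 + (208.86−191.51)·(200−151)/(226.08−191.51) = 151 + 17.35·49/34.57 ≈ 175.59, so AQI = 176.
Shanghai: row 53.60–150.03 (AQI 51–100). (100−51)·(105.30−53.60)/(150.03−53.60) + 51 = 49·51.70/96.43 + 51 ≈ 77.27 → 77.
Los Angeles 199.42: bracket 191.51–226.08 → index 151–200; slope 49/34.57, offset 7.91.
AQI = 151 + 49/34.57·7.91 ≈ 162.21 ⇒ 162.
AQIs: Beijing=148, Salt Lake City=190, Riyadh=176, Shanghai=77, Los Angeles=162. Riyadh (176) − Salt Lake City (190) = -14.

-14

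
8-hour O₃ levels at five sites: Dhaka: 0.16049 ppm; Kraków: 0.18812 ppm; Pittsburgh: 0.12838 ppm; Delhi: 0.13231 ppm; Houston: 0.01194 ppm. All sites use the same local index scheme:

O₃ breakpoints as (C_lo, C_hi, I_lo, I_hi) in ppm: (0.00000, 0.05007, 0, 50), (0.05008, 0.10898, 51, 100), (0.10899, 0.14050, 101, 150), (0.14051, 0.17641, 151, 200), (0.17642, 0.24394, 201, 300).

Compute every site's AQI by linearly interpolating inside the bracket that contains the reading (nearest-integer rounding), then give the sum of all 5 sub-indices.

Dhaka: row 0.14051–0.17641 (AQI 151–200). (200−151)·(0.16049−0.14051)/(0.17641−0.14051) + 151 = 49·0.01998/0.03590 + 151 ≈ 178.27 → 178.
Kraków: 0.18812 ∈ [0.17642, 0.24394] ↔ index [201, 300].
201 + (0.18812−0.17642)·(300−201)/(0.24394−0.17642) = 201 + 0.01170·99/0.06752 ≈ 218.15, so AQI = 218.
Pittsburgh: 0.12838 lies in 0.10899–0.14050, so I_lo=101, I_hi=150, C_lo=0.10899, C_hi=0.14050.
(150−101)/(0.14050−0.10899) × (0.12838−0.10899) + 101 = 49/0.03151 × 0.01939 + 101 ≈ 131.15 → 131.
Delhi: 0.13231 lies in 0.10899–0.14050, so I_lo=101, I_hi=150, C_lo=0.10899, C_hi=0.14050.
(150−101)/(0.14050−0.10899) × (0.13231−0.10899) + 101 = 49/0.03151 × 0.02332 + 101 ≈ 137.26 → 137.
Houston: 0.01194 lies in 0.00000–0.05007, so I_lo=0, I_hi=50, C_lo=0.00000, C_hi=0.05007.
(50−0)/(0.05007−0.00000) × (0.01194−0.00000) + 0 = 50/0.05007 × 0.01194 + 0 ≈ 11.92 → 12.
AQIs: Dhaka=178, Kraków=218, Pittsburgh=131, Delhi=137, Houston=12. Sum = 178 + 218 + 131 + 137 + 12 = 676.

676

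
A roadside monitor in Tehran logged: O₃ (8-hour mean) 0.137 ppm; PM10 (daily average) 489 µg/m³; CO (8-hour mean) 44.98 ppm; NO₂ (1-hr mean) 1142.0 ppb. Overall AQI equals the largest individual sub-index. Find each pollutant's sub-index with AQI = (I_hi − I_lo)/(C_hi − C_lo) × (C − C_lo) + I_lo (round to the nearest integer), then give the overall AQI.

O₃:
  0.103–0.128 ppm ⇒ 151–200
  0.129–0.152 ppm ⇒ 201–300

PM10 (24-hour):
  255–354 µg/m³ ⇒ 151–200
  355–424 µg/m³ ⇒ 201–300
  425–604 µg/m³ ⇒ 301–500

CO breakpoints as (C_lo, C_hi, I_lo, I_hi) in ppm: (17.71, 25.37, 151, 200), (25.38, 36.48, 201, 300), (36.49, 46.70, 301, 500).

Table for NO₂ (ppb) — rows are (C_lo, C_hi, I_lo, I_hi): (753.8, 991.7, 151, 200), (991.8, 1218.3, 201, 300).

466

O₃: 0.137 ∈ [0.129, 0.152] ↔ index [201, 300].
201 + (0.137−0.129)·(300−201)/(0.152−0.129) = 201 + 0.008·99/0.023 ≈ 235.43, so AQI = 235.
PM10: row 425–604 (AQI 301–500). (500−301)·(489−425)/(604−425) + 301 = 199·64/179 + 301 ≈ 372.15 → 372.
CO: row 36.49–46.70 (AQI 301–500). (500−301)·(44.98−36.49)/(46.70−36.49) + 301 = 199·8.49/10.21 + 301 ≈ 466.48 → 466.
NO₂: 1142.0 ∈ [991.8, 1218.3] ↔ index [201, 300].
201 + (1142.0−991.8)·(300−201)/(1218.3−991.8) = 201 + 150.2·99/226.5 ≈ 266.65, so AQI = 267.
Sub-indices: O₃→235, PM10→372, CO→466, NO₂→267. Overall AQI = max = 466; dominant pollutant is CO.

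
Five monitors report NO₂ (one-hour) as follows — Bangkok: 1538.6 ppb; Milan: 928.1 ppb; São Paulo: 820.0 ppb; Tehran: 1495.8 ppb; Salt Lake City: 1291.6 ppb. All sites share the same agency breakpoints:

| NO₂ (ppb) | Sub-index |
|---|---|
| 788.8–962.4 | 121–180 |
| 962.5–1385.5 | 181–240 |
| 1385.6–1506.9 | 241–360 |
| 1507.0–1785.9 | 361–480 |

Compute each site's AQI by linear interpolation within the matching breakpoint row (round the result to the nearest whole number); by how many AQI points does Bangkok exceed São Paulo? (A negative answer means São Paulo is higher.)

242

Bangkok: row 1507.0–1785.9 (AQI 361–480). (480−361)·(1538.6−1507.0)/(1785.9−1507.0) + 361 = 119·31.6/278.9 + 361 ≈ 374.48 → 374.
Milan: row 788.8–962.4 (AQI 121–180). (180−121)·(928.1−788.8)/(962.4−788.8) + 121 = 59·139.3/173.6 + 121 ≈ 168.34 → 168.
São Paulo: 820.0 lies in 788.8–962.4, so I_lo=121, I_hi=180, C_lo=788.8, C_hi=962.4.
(180−121)/(962.4−788.8) × (820.0−788.8) + 121 = 59/173.6 × 31.2 + 121 ≈ 131.60 → 132.
Tehran 1495.8: bracket 1385.6–1506.9 → index 241–360; slope 119/121.3, offset 110.2.
AQI = 241 + 119/121.3·110.2 ≈ 349.11 ⇒ 349.
Salt Lake City 1291.6: bracket 962.5–1385.5 → index 181–240; slope 59/423.0, offset 329.1.
AQI = 181 + 59/423.0·329.1 ≈ 226.90 ⇒ 227.
AQIs: Bangkok=374, Milan=168, São Paulo=132, Tehran=349, Salt Lake City=227. Bangkok (374) − São Paulo (132) = 242.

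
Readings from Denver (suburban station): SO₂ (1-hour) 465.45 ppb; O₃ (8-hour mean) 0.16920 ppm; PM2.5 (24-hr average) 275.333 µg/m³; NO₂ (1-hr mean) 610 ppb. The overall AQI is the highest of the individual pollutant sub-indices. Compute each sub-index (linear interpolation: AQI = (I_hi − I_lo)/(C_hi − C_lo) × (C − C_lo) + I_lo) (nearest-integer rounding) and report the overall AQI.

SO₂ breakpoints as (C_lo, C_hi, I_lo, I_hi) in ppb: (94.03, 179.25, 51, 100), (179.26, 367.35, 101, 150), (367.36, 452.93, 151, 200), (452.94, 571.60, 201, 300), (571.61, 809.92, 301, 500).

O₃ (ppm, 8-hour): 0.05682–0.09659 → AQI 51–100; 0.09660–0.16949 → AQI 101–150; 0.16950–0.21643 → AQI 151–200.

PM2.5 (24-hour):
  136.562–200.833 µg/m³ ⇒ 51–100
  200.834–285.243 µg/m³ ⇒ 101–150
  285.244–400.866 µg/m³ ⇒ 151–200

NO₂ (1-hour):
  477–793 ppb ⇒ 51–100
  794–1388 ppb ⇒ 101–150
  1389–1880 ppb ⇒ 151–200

SO₂ 465.45: bracket 452.94–571.60 → index 201–300; slope 99/118.66, offset 12.51.
AQI = 201 + 99/118.66·12.51 ≈ 211.44 ⇒ 211.
O₃ 0.16920: bracket 0.09660–0.16949 → index 101–150; slope 49/0.07289, offset 0.07260.
AQI = 101 + 49/0.07289·0.07260 ≈ 149.81 ⇒ 150.
PM2.5: row 200.834–285.243 (AQI 101–150). (150−101)·(275.333−200.834)/(285.243−200.834) + 101 = 49·74.499/84.409 + 101 ≈ 144.25 → 144.
NO₂: 610 lies in 477–793, so I_lo=51, I_hi=100, C_lo=477, C_hi=793.
(100−51)/(793−477) × (610−477) + 51 = 49/316 × 133 + 51 ≈ 71.62 → 72.
Sub-indices: SO₂→211, O₃→150, PM2.5→144, NO₂→72. Overall AQI = max = 211; dominant pollutant is SO₂.

211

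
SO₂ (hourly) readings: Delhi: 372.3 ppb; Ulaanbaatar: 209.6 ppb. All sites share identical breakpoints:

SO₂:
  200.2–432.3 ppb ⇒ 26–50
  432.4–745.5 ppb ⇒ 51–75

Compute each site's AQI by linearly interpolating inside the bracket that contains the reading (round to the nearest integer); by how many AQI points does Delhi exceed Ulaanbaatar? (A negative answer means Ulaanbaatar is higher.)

17

Delhi: 372.3 lies in 200.2–432.3, so I_lo=26, I_hi=50, C_lo=200.2, C_hi=432.3.
(50−26)/(432.3−200.2) × (372.3−200.2) + 26 = 24/232.1 × 172.1 + 26 ≈ 43.80 → 44.
Ulaanbaatar 209.6: bracket 200.2–432.3 → index 26–50; slope 24/232.1, offset 9.4.
AQI = 26 + 24/232.1·9.4 ≈ 26.97 ⇒ 27.
AQIs: Delhi=44, Ulaanbaatar=27. Delhi (44) − Ulaanbaatar (27) = 17.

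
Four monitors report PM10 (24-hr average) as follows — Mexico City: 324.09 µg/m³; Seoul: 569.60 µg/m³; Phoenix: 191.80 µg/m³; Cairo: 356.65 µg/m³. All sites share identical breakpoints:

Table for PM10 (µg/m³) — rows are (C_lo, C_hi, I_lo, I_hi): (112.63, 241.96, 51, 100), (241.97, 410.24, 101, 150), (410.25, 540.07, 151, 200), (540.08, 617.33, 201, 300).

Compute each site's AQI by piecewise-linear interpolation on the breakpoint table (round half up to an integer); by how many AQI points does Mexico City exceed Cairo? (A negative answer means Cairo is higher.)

-9

Mexico City: row 241.97–410.24 (AQI 101–150). (150−101)·(324.09−241.97)/(410.24−241.97) + 101 = 49·82.12/168.27 + 101 ≈ 124.91 → 125.
Seoul: row 540.08–617.33 (AQI 201–300). (300−201)·(569.60−540.08)/(617.33−540.08) + 201 = 99·29.52/77.25 + 201 ≈ 238.83 → 239.
Phoenix 191.80: bracket 112.63–241.96 → index 51–100; slope 49/129.33, offset 79.17.
AQI = 51 + 49/129.33·79.17 ≈ 81.00 ⇒ 81.
Cairo: 356.65 lies in 241.97–410.24, so I_lo=101, I_hi=150, C_lo=241.97, C_hi=410.24.
(150−101)/(410.24−241.97) × (356.65−241.97) + 101 = 49/168.27 × 114.68 + 101 ≈ 134.39 → 134.
AQIs: Mexico City=125, Seoul=239, Phoenix=81, Cairo=134. Mexico City (125) − Cairo (134) = -9.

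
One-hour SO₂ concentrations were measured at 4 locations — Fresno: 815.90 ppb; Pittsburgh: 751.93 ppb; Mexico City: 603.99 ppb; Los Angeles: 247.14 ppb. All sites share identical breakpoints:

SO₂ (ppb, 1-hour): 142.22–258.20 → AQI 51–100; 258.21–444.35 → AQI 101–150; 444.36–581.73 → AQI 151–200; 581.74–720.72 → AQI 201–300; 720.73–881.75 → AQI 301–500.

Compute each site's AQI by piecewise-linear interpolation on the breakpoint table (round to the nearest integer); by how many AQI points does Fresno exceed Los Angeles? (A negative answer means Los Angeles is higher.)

324

Fresno: 815.90 ∈ [720.73, 881.75] ↔ index [301, 500].
301 + (815.90−720.73)·(500−301)/(881.75−720.73) = 301 + 95.17·199/161.02 ≈ 418.62, so AQI = 419.
Pittsburgh: 751.93 lies in 720.73–881.75, so I_lo=301, I_hi=500, C_lo=720.73, C_hi=881.75.
(500−301)/(881.75−720.73) × (751.93−720.73) + 301 = 199/161.02 × 31.20 + 301 ≈ 339.56 → 340.
Mexico City: 603.99 ∈ [581.74, 720.72] ↔ index [201, 300].
201 + (603.99−581.74)·(300−201)/(720.72−581.74) = 201 + 22.25·99/138.98 ≈ 216.85, so AQI = 217.
Los Angeles: 247.14 ∈ [142.22, 258.20] ↔ index [51, 100].
51 + (247.14−142.22)·(100−51)/(258.20−142.22) = 51 + 104.92·49/115.98 ≈ 95.33, so AQI = 95.
AQIs: Fresno=419, Pittsburgh=340, Mexico City=217, Los Angeles=95. Fresno (419) − Los Angeles (95) = 324.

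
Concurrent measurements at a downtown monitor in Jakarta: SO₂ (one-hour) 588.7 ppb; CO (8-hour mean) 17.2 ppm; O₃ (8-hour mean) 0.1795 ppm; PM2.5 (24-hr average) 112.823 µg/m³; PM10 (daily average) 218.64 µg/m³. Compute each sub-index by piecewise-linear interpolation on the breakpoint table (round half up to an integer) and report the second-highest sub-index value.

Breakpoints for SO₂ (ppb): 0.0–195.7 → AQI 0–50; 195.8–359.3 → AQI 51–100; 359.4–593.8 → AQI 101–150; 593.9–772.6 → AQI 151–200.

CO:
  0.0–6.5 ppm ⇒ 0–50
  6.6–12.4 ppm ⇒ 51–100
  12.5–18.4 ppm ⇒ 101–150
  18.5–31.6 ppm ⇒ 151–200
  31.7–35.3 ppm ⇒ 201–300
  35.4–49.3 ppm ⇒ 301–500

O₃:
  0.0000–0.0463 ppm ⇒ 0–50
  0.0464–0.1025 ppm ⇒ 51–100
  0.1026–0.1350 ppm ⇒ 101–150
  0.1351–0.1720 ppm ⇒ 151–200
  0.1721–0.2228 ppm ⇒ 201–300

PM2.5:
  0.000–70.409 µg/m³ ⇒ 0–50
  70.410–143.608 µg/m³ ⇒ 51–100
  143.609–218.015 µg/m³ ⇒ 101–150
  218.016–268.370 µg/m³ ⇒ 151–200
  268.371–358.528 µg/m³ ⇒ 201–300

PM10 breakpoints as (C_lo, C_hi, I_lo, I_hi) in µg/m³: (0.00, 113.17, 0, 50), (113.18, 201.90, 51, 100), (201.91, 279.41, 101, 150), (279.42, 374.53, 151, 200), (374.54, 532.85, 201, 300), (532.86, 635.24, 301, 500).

149

SO₂ 588.7: bracket 359.4–593.8 → index 101–150; slope 49/234.4, offset 229.3.
AQI = 101 + 49/234.4·229.3 ≈ 148.93 ⇒ 149.
CO: row 12.5–18.4 (AQI 101–150). (150−101)·(17.2−12.5)/(18.4−12.5) + 101 = 49·4.7/5.9 + 101 ≈ 140.03 → 140.
O₃: 0.1795 ∈ [0.1721, 0.2228] ↔ index [201, 300].
201 + (0.1795−0.1721)·(300−201)/(0.2228−0.1721) = 201 + 0.0074·99/0.0507 ≈ 215.45, so AQI = 215.
PM2.5: 112.823 ∈ [70.410, 143.608] ↔ index [51, 100].
51 + (112.823−70.410)·(100−51)/(143.608−70.410) = 51 + 42.413·49/73.198 ≈ 79.39, so AQI = 79.
PM10 218.64: bracket 201.91–279.41 → index 101–150; slope 49/77.50, offset 16.73.
AQI = 101 + 49/77.50·16.73 ≈ 111.58 ⇒ 112.
Sub-indices: SO₂→149, CO→140, O₃→215, PM2.5→79, PM10→112. Ranked high→low: 215, 149, 140, 112, 79. Second-highest sub-index = 149.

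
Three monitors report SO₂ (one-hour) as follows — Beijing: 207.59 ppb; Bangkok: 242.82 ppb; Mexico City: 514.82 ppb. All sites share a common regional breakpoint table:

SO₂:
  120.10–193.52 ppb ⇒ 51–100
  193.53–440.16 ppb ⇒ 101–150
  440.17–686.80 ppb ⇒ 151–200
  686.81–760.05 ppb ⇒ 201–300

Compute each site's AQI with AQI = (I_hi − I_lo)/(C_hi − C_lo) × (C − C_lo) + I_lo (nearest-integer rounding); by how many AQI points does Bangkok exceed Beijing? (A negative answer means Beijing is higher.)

Beijing: 207.59 ∈ [193.53, 440.16] ↔ index [101, 150].
101 + (207.59−193.53)·(150−101)/(440.16−193.53) = 101 + 14.06·49/246.63 ≈ 103.79, so AQI = 104.
Bangkok: 242.82 lies in 193.53–440.16, so I_lo=101, I_hi=150, C_lo=193.53, C_hi=440.16.
(150−101)/(440.16−193.53) × (242.82−193.53) + 101 = 49/246.63 × 49.29 + 101 ≈ 110.79 → 111.
Mexico City: 514.82 ∈ [440.17, 686.80] ↔ index [151, 200].
151 + (514.82−440.17)·(200−151)/(686.80−440.17) = 151 + 74.65·49/246.63 ≈ 165.83, so AQI = 166.
AQIs: Beijing=104, Bangkok=111, Mexico City=166. Bangkok (111) − Beijing (104) = 7.

7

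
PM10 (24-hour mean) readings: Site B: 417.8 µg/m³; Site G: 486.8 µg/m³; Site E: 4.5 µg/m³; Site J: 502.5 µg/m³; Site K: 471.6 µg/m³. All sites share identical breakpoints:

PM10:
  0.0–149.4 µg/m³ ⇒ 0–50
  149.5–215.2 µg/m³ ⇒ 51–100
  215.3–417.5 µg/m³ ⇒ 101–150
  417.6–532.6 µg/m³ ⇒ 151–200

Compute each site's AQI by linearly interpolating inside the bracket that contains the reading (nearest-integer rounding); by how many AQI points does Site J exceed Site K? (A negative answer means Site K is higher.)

13

Site B: 417.8 lies in 417.6–532.6, so I_lo=151, I_hi=200, C_lo=417.6, C_hi=532.6.
(200−151)/(532.6−417.6) × (417.8−417.6) + 151 = 49/115.0 × 0.2 + 151 ≈ 151.09 → 151.
Site G: row 417.6–532.6 (AQI 151–200). (200−151)·(486.8−417.6)/(532.6−417.6) + 151 = 49·69.2/115.0 + 151 ≈ 180.49 → 180.
Site E: row 0.0–149.4 (AQI 0–50). (50−0)·(4.5−0.0)/(149.4−0.0) + 0 = 50·4.5/149.4 + 0 ≈ 1.51 → 2.
Site J: 502.5 ∈ [417.6, 532.6] ↔ index [151, 200].
151 + (502.5−417.6)·(200−151)/(532.6−417.6) = 151 + 84.9·49/115.0 ≈ 187.17, so AQI = 187.
Site K: 471.6 ∈ [417.6, 532.6] ↔ index [151, 200].
151 + (471.6−417.6)·(200−151)/(532.6−417.6) = 151 + 54.0·49/115.0 ≈ 174.01, so AQI = 174.
AQIs: Site B=151, Site G=180, Site E=2, Site J=187, Site K=174. Site J (187) − Site K (174) = 13.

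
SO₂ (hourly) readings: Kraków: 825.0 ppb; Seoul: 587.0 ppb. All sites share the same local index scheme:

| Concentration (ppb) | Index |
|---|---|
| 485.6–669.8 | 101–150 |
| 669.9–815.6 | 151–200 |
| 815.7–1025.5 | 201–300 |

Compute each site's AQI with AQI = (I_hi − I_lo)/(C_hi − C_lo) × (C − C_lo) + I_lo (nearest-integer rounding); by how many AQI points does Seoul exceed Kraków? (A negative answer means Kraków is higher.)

-77

Kraków: row 815.7–1025.5 (AQI 201–300). (300−201)·(825.0−815.7)/(1025.5−815.7) + 201 = 99·9.3/209.8 + 201 ≈ 205.39 → 205.
Seoul: 587.0 lies in 485.6–669.8, so I_lo=101, I_hi=150, C_lo=485.6, C_hi=669.8.
(150−101)/(669.8−485.6) × (587.0−485.6) + 101 = 49/184.2 × 101.4 + 101 ≈ 127.97 → 128.
AQIs: Kraków=205, Seoul=128. Seoul (128) − Kraków (205) = -77.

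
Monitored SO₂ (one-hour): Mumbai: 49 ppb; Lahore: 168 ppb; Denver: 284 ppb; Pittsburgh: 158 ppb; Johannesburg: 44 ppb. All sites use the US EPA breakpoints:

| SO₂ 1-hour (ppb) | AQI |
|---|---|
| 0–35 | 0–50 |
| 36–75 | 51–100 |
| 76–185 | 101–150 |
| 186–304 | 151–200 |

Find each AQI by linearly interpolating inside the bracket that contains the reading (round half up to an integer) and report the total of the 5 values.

600

Mumbai: 49 lies in 36–75, so I_lo=51, I_hi=100, C_lo=36, C_hi=75.
(100−51)/(75−36) × (49−36) + 51 = 49/39 × 13 + 51 ≈ 67.33 → 67.
Lahore 168: bracket 76–185 → index 101–150; slope 49/109, offset 92.
AQI = 101 + 49/109·92 ≈ 142.36 ⇒ 142.
Denver: row 186–304 (AQI 151–200). (200−151)·(284−186)/(304−186) + 151 = 49·98/118 + 151 ≈ 191.69 → 192.
Pittsburgh: row 76–185 (AQI 101–150). (150−101)·(158−76)/(185−76) + 101 = 49·82/109 + 101 ≈ 137.86 → 138.
Johannesburg: row 36–75 (AQI 51–100). (100−51)·(44−36)/(75−36) + 51 = 49·8/39 + 51 ≈ 61.05 → 61.
AQIs: Mumbai=67, Lahore=142, Denver=192, Pittsburgh=138, Johannesburg=61. Sum = 67 + 142 + 192 + 138 + 61 = 600.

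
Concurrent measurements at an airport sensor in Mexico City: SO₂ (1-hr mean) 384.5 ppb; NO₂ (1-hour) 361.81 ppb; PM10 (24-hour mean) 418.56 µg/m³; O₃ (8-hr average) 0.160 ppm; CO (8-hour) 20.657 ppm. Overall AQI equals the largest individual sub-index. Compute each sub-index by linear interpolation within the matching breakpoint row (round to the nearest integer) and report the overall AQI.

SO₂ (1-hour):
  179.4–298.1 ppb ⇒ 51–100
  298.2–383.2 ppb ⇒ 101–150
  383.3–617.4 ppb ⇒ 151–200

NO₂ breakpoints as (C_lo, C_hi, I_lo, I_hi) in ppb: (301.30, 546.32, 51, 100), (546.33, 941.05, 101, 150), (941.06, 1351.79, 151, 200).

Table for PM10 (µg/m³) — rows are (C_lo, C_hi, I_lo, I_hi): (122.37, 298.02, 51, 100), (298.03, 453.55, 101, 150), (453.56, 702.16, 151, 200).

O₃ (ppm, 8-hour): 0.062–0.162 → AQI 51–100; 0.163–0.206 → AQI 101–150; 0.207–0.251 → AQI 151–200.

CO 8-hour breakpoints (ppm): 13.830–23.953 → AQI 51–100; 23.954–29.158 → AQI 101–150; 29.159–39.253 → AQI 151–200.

151

SO₂: row 383.3–617.4 (AQI 151–200). (200−151)·(384.5−383.3)/(617.4−383.3) + 151 = 49·1.2/234.1 + 151 ≈ 151.25 → 151.
NO₂: row 301.30–546.32 (AQI 51–100). (100−51)·(361.81−301.30)/(546.32−301.30) + 51 = 49·60.51/245.02 + 51 ≈ 63.10 → 63.
PM10 418.56: bracket 298.03–453.55 → index 101–150; slope 49/155.52, offset 120.53.
AQI = 101 + 49/155.52·120.53 ≈ 138.98 ⇒ 139.
O₃: 0.160 ∈ [0.062, 0.162] ↔ index [51, 100].
51 + (0.160−0.062)·(100−51)/(0.162−0.062) = 51 + 0.098·49/0.100 ≈ 99.02, so AQI = 99.
CO: 20.657 ∈ [13.830, 23.953] ↔ index [51, 100].
51 + (20.657−13.830)·(100−51)/(23.953−13.830) = 51 + 6.827·49/10.123 ≈ 84.05, so AQI = 84.
Sub-indices: SO₂→151, NO₂→63, PM10→139, O₃→99, CO→84. Overall AQI = max = 151; dominant pollutant is SO₂.
AQI 151: Unhealthy.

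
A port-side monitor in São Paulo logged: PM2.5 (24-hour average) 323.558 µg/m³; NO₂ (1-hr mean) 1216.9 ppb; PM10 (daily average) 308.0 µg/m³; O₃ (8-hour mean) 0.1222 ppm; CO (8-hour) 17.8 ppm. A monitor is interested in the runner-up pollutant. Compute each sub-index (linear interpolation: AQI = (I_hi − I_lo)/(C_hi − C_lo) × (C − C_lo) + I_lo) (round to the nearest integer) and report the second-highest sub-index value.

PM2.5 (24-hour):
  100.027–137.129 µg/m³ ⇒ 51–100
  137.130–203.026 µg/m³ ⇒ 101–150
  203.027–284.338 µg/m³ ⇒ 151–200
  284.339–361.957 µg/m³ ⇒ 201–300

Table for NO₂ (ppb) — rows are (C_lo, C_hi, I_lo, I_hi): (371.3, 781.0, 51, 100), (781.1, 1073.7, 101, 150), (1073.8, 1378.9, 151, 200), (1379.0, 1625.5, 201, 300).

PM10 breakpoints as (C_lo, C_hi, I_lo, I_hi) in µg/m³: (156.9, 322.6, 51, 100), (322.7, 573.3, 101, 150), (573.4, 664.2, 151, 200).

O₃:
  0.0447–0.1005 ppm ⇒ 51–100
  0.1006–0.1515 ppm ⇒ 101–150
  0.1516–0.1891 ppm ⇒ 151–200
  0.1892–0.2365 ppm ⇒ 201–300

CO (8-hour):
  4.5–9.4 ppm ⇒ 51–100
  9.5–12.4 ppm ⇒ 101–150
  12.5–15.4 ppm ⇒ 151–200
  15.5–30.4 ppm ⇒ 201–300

PM2.5: row 284.339–361.957 (AQI 201–300). (300−201)·(323.558−284.339)/(361.957−284.339) + 201 = 99·39.219/77.618 + 201 ≈ 251.02 → 251.
NO₂: row 1073.8–1378.9 (AQI 151–200). (200−151)·(1216.9−1073.8)/(1378.9−1073.8) + 151 = 49·143.1/305.1 + 151 ≈ 173.98 → 174.
PM10 308.0: bracket 156.9–322.6 → index 51–100; slope 49/165.7, offset 151.1.
AQI = 51 + 49/165.7·151.1 ≈ 95.68 ⇒ 96.
O₃: 0.1222 lies in 0.1006–0.1515, so I_lo=101, I_hi=150, C_lo=0.1006, C_hi=0.1515.
(150−101)/(0.1515−0.1006) × (0.1222−0.1006) + 101 = 49/0.0509 × 0.0216 + 101 ≈ 121.79 → 122.
CO: 17.8 ∈ [15.5, 30.4] ↔ index [201, 300].
201 + (17.8−15.5)·(300−201)/(30.4−15.5) = 201 + 2.3·99/14.9 ≈ 216.28, so AQI = 216.
Sub-indices: PM2.5→251, NO₂→174, PM10→96, O₃→122, CO→216. Ranked high→low: 251, 216, 174, 122, 96. Second-highest sub-index = 216.

216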